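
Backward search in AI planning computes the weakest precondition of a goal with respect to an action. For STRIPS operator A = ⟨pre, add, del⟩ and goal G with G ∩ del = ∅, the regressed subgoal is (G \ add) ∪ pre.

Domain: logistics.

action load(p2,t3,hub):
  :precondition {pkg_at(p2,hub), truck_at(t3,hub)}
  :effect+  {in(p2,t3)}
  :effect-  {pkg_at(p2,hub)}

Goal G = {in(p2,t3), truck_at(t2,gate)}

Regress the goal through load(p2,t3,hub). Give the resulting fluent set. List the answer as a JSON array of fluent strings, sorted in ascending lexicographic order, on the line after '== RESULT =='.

Regress:
  G ∩ del = {}  (empty — regression defined)
  G \ add = {in(p2,t3), truck_at(t2,gate)} \ {in(p2,t3)} = {truck_at(t2,gate)}
  ∪ pre   = {truck_at(t2,gate)} ∪ {pkg_at(p2,hub), truck_at(t3,hub)}
          = {pkg_at(p2,hub), truck_at(t2,gate), truck_at(t3,hub)}

== RESULT ==
["pkg_at(p2,hub)", "truck_at(t2,gate)", "truck_at(t3,hub)"]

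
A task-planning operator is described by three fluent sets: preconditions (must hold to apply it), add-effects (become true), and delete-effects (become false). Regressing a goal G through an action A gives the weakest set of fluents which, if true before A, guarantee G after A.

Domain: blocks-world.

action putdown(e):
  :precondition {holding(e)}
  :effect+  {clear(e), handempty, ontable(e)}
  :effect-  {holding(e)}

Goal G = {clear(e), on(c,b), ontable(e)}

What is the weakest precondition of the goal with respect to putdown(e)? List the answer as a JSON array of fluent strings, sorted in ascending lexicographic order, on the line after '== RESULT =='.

Compute (G \ add) ∪ pre:
  G ∩ del = {}  (empty — regression defined)
  G \ add = {clear(e), on(c,b), ontable(e)} \ {clear(e), handempty, ontable(e)} = {on(c,b)}
  ∪ pre   = {on(c,b)} ∪ {holding(e)}
          = {holding(e), on(c,b)}

== RESULT ==
["holding(e)", "on(c,b)"]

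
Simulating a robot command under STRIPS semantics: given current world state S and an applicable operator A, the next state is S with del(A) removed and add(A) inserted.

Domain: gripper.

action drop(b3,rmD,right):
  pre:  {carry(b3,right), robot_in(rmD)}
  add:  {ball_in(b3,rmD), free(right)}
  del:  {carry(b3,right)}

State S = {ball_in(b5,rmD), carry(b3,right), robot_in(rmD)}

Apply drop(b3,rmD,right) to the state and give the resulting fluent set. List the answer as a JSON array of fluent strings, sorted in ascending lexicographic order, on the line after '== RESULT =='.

Progress:
  pre ⊆ S: {carry(b3,right), robot_in(rmD)} ⊆ S  — applicable
  S \ del = {ball_in(b5,rmD), robot_in(rmD)}
  ∪ add   = {ball_in(b3,rmD), ball_in(b5,rmD), free(right), robot_in(rmD)}

== RESULT ==
["ball_in(b3,rmD)", "ball_in(b5,rmD)", "free(right)", "robot_in(rmD)"]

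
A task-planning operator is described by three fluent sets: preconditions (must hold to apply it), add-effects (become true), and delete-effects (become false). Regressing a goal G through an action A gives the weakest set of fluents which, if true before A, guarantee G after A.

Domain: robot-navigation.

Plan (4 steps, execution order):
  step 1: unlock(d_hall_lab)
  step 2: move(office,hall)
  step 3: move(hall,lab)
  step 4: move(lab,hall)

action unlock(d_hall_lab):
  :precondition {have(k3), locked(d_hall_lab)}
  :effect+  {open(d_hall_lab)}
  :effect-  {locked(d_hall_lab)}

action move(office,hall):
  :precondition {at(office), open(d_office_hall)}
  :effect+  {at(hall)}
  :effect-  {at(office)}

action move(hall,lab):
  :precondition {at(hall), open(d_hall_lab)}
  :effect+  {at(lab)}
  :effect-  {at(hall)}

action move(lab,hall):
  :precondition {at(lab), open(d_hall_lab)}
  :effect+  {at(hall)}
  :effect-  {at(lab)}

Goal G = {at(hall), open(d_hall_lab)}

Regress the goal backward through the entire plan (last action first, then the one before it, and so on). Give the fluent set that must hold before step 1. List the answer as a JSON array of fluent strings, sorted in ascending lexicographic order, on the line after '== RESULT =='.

Regress step by step:
  through step 4 (move(lab,hall)): drop {at(hall)}, keep {open(d_hall_lab)}, require {at(lab), open(d_hall_lab)}
    → {at(lab), open(d_hall_lab)}
  through step 3 (move(hall,lab)): drop {at(lab)}, keep {open(d_hall_lab)}, require {at(hall), open(d_hall_lab)}
    → {at(hall), open(d_hall_lab)}
  through step 2 (move(office,hall)): drop {at(hall)}, keep {open(d_hall_lab)}, require {at(office), open(d_office_hall)}
    → {at(office), open(d_hall_lab), open(d_office_hall)}
  through step 1 (unlock(d_hall_lab)): drop {open(d_hall_lab)}, keep {at(office), open(d_office_hall)}, require {have(k3), locked(d_hall_lab)}
    → {at(office), have(k3), locked(d_hall_lab), open(d_office_hall)}

== RESULT ==
["at(office)", "have(k3)", "locked(d_hall_lab)", "open(d_office_hall)"]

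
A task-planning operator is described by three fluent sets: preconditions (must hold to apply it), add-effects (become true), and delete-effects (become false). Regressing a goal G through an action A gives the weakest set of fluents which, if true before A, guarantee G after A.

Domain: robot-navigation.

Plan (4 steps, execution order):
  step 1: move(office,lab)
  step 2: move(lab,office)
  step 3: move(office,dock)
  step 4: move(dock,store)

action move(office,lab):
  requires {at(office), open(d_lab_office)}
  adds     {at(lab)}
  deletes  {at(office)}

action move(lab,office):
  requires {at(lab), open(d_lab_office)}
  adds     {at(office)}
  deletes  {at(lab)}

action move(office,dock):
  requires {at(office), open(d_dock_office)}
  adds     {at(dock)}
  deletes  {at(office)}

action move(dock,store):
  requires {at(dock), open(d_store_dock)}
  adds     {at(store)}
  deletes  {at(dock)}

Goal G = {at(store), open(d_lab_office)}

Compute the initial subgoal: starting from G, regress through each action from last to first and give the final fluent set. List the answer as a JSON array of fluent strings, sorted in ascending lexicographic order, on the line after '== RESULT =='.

Regress step by step:
  through step 4 (move(dock,store)): drop {at(store)}, keep {open(d_lab_office)}, require {at(dock), open(d_store_dock)}
    → {at(dock), open(d_lab_office), open(d_store_dock)}
  through step 3 (move(office,dock)): drop {at(dock)}, keep {open(d_lab_office), open(d_store_dock)}, require {at(office), open(d_dock_office)}
    → {at(office), open(d_dock_office), open(d_lab_office), open(d_store_dock)}
  through step 2 (move(lab,office)): drop {at(office)}, keep {open(d_dock_office), open(d_lab_office), open(d_store_dock)}, require {at(lab), open(d_lab_office)}
    → {at(lab), open(d_dock_office), open(d_lab_office), open(d_store_dock)}
  through step 1 (move(office,lab)): drop {at(lab)}, keep {open(d_dock_office), open(d_lab_office), open(d_store_dock)}, require {at(office), open(d_lab_office)}
    → {at(office), open(d_dock_office), open(d_lab_office), open(d_store_dock)}

== RESULT ==
["at(office)", "open(d_dock_office)", "open(d_lab_office)", "open(d_store_dock)"]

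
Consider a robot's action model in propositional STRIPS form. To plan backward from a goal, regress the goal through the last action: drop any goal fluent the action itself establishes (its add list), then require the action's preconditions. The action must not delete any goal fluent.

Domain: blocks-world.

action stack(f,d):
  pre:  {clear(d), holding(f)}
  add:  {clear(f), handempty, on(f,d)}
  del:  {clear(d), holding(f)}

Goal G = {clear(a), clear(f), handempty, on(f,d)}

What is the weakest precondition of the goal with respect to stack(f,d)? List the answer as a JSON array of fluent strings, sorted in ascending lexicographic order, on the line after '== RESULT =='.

Compute (G \ add) ∪ pre:
  G ∩ del = {}  (empty — regression defined)
  G \ add = {clear(a), clear(f), handempty, on(f,d)} \ {clear(f), handempty, on(f,d)} = {clear(a)}
  ∪ pre   = {clear(a)} ∪ {clear(d), holding(f)}
          = {clear(a), clear(d), holding(f)}

== RESULT ==
["clear(a)", "clear(d)", "holding(f)"]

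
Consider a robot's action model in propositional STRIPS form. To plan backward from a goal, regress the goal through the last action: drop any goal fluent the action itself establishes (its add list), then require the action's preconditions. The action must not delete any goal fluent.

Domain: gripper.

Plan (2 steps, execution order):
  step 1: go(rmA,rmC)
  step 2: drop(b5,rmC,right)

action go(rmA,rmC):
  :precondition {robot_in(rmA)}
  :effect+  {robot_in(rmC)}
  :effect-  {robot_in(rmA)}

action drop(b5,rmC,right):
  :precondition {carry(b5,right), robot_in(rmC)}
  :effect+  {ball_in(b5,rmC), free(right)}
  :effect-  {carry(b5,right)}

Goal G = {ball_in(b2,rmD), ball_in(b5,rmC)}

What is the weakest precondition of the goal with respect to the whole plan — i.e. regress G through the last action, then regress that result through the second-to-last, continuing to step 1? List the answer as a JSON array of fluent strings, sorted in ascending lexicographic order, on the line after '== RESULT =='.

Regress step by step:
  through step 2 (drop(b5,rmC,right)): drop {ball_in(b5,rmC)}, keep {ball_in(b2,rmD)}, require {carry(b5,right), robot_in(rmC)}
    → {ball_in(b2,rmD), carry(b5,right), robot_in(rmC)}
  through step 1 (go(rmA,rmC)): drop {robot_in(rmC)}, keep {ball_in(b2,rmD), carry(b5,right)}, require {robot_in(rmA)}
    → {ball_in(b2,rmD), carry(b5,right), robot_in(rmA)}

== RESULT ==
["ball_in(b2,rmD)", "carry(b5,right)", "robot_in(rmA)"]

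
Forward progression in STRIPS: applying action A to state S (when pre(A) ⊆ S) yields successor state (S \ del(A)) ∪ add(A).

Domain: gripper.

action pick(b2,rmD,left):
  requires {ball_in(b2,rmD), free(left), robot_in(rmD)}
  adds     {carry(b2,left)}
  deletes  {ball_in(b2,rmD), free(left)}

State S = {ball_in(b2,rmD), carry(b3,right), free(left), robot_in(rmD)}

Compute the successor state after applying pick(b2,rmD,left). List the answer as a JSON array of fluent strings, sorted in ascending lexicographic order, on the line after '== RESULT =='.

Compute (S \ del) ∪ add:
  pre ⊆ S: {ball_in(b2,rmD), free(left), robot_in(rmD)} ⊆ S  — applicable
  S \ del = {carry(b3,right), robot_in(rmD)}
  ∪ add   = {carry(b2,left), carry(b3,right), robot_in(rmD)}

== RESULT ==
["carry(b2,left)", "carry(b3,right)", "robot_in(rmD)"]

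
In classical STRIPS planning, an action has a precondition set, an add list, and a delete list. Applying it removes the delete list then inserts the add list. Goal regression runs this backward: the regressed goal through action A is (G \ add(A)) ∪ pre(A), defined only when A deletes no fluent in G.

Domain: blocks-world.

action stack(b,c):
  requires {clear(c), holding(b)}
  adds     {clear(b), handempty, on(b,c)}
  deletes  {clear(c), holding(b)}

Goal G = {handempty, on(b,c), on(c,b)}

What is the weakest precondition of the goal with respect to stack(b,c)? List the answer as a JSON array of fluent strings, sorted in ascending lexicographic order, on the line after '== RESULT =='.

Compute (G \ add) ∪ pre:
  G ∩ del = {}  (empty — regression defined)
  G \ add = {handempty, on(b,c), on(c,b)} \ {clear(b), handempty, on(b,c)} = {on(c,b)}
  ∪ pre   = {on(c,b)} ∪ {clear(c), holding(b)}
          = {clear(c), holding(b), on(c,b)}

== RESULT ==
["clear(c)", "holding(b)", "on(c,b)"]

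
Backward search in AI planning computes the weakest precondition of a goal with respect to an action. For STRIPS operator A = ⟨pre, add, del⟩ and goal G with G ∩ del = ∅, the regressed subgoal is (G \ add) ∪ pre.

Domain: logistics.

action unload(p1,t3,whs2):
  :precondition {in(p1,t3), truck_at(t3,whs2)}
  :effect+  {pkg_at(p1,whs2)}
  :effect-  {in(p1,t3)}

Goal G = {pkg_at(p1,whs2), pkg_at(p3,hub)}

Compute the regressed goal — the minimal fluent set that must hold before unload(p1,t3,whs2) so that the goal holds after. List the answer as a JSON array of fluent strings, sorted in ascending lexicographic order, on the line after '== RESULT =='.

Compute (G \ add) ∪ pre:
  G ∩ del = {}  (empty — regression defined)
  G \ add = {pkg_at(p1,whs2), pkg_at(p3,hub)} \ {pkg_at(p1,whs2)} = {pkg_at(p3,hub)}
  ∪ pre   = {pkg_at(p3,hub)} ∪ {in(p1,t3), truck_at(t3,whs2)}
          = {in(p1,t3), pkg_at(p3,hub), truck_at(t3,whs2)}

== RESULT ==
["in(p1,t3)", "pkg_at(p3,hub)", "truck_at(t3,whs2)"]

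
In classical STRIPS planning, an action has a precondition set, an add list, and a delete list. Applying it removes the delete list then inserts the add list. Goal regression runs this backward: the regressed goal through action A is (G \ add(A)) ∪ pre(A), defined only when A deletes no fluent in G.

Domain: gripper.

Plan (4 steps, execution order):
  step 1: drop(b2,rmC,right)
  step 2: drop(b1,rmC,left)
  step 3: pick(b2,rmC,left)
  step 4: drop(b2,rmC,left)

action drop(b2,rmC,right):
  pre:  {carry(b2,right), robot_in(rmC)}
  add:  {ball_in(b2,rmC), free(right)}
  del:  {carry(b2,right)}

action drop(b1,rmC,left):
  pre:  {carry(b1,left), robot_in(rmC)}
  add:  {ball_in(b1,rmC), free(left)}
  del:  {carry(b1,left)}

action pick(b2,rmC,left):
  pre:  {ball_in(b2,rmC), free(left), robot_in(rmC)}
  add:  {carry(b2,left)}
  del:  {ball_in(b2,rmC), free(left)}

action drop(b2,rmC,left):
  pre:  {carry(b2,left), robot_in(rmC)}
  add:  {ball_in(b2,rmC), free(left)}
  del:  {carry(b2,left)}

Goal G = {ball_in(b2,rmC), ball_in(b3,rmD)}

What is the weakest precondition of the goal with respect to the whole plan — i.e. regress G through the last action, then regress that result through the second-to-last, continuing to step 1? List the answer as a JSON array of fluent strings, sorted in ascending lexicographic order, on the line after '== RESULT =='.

Regress step by step:
  through step 4 (drop(b2,rmC,left)): drop {ball_in(b2,rmC)}, keep {ball_in(b3,rmD)}, require {carry(b2,left), robot_in(rmC)}
    → {ball_in(b3,rmD), carry(b2,left), robot_in(rmC)}
  through step 3 (pick(b2,rmC,left)): drop {carry(b2,left)}, keep {ball_in(b3,rmD), robot_in(rmC)}, require {ball_in(b2,rmC), free(left), robot_in(rmC)}
    → {ball_in(b2,rmC), ball_in(b3,rmD), free(left), robot_in(rmC)}
  through step 2 (drop(b1,rmC,left)): drop {free(left)}, keep {ball_in(b2,rmC), ball_in(b3,rmD), robot_in(rmC)}, require {carry(b1,left), robot_in(rmC)}
    → {ball_in(b2,rmC), ball_in(b3,rmD), carry(b1,left), robot_in(rmC)}
  through step 1 (drop(b2,rmC,right)): drop {ball_in(b2,rmC)}, keep {ball_in(b3,rmD), carry(b1,left), robot_in(rmC)}, require {carry(b2,right), robot_in(rmC)}
    → {ball_in(b3,rmD), carry(b1,left), carry(b2,right), robot_in(rmC)}

== RESULT ==
["ball_in(b3,rmD)", "carry(b1,left)", "carry(b2,right)", "robot_in(rmC)"]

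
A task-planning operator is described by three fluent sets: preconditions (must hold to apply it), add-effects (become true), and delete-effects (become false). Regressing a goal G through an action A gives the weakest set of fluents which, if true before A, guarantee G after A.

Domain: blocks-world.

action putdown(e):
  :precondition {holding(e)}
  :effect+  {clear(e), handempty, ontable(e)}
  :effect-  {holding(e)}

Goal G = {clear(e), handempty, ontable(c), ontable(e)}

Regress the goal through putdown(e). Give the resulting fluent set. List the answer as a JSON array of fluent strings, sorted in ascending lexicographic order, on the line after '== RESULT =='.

Regress:
  G ∩ del = {}  (empty — regression defined)
  G \ add = {clear(e), handempty, ontable(c), ontable(e)} \ {clear(e), handempty, ontable(e)} = {ontable(c)}
  ∪ pre   = {ontable(c)} ∪ {holding(e)}
          = {holding(e), ontable(c)}

== RESULT ==
["holding(e)", "ontable(c)"]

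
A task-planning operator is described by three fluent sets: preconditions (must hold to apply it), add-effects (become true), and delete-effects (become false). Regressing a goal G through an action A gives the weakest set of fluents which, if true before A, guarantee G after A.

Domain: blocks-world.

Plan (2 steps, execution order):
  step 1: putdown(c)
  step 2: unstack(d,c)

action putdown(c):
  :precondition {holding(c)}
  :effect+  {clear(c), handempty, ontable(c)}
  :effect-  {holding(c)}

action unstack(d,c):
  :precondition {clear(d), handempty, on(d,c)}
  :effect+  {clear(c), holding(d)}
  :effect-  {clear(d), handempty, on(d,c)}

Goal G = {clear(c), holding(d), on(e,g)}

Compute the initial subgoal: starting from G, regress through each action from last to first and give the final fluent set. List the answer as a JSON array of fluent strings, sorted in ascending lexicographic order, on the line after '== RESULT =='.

Regress step by step:
  through step 2 (unstack(d,c)): drop {clear(c), holding(d)}, keep {on(e,g)}, require {clear(d), handempty, on(d,c)}
    → {clear(d), handempty, on(d,c), on(e,g)}
  through step 1 (putdown(c)): drop {handempty}, keep {clear(d), on(d,c), on(e,g)}, require {holding(c)}
    → {clear(d), holding(c), on(d,c), on(e,g)}

== RESULT ==
["clear(d)", "holding(c)", "on(d,c)", "on(e,g)"]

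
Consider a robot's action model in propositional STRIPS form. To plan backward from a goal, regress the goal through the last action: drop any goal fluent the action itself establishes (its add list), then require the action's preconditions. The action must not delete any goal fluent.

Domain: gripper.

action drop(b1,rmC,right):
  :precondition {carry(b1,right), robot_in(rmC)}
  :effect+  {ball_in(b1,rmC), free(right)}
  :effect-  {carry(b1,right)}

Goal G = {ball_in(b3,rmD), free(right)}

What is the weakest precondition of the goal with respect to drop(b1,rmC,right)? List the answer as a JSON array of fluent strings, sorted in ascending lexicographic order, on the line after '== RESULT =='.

Compute (G \ add) ∪ pre:
  G ∩ del = {}  (empty — regression defined)
  G \ add = {ball_in(b3,rmD), free(right)} \ {ball_in(b1,rmC), free(right)} = {ball_in(b3,rmD)}
  ∪ pre   = {ball_in(b3,rmD)} ∪ {carry(b1,right), robot_in(rmC)}
          = {ball_in(b3,rmD), carry(b1,right), robot_in(rmC)}

== RESULT ==
["ball_in(b3,rmD)", "carry(b1,right)", "robot_in(rmC)"]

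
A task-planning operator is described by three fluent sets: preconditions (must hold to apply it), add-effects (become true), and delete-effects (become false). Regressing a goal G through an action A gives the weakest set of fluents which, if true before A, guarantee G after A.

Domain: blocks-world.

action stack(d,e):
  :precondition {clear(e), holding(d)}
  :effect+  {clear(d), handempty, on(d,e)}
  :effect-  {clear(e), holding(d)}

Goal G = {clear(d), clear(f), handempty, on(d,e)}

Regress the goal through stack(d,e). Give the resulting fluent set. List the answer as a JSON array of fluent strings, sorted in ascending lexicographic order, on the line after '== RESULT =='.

Compute (G \ add) ∪ pre:
  G ∩ del = {}  (empty — regression defined)
  G \ add = {clear(d), clear(f), handempty, on(d,e)} \ {clear(d), handempty, on(d,e)} = {clear(f)}
  ∪ pre   = {clear(f)} ∪ {clear(e), holding(d)}
          = {clear(e), clear(f), holding(d)}

== RESULT ==
["clear(e)", "clear(f)", "holding(d)"]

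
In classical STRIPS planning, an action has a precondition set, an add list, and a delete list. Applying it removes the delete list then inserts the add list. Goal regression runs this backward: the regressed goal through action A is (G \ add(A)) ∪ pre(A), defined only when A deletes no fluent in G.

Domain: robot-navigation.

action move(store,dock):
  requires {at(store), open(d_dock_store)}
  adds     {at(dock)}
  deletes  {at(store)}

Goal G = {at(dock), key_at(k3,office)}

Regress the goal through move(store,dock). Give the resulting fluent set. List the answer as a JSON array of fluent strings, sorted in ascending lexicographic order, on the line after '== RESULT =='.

Regress:
  G ∩ del = {}  (empty — regression defined)
  G \ add = {at(dock), key_at(k3,office)} \ {at(dock)} = {key_at(k3,office)}
  ∪ pre   = {key_at(k3,office)} ∪ {at(store), open(d_dock_store)}
          = {at(store), key_at(k3,office), open(d_dock_store)}

== RESULT ==
["at(store)", "key_at(k3,office)", "open(d_dock_store)"]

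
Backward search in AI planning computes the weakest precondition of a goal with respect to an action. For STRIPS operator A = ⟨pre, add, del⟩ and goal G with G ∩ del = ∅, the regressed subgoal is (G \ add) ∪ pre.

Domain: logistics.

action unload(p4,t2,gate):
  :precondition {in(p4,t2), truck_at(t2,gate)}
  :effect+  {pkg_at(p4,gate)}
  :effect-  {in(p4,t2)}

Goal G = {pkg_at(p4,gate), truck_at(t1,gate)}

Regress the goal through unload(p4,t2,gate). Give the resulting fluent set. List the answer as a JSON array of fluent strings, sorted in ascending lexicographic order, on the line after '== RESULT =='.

Compute (G \ add) ∪ pre:
  G ∩ del = {}  (empty — regression defined)
  G \ add = {pkg_at(p4,gate), truck_at(t1,gate)} \ {pkg_at(p4,gate)} = {truck_at(t1,gate)}
  ∪ pre   = {truck_at(t1,gate)} ∪ {in(p4,t2), truck_at(t2,gate)}
          = {in(p4,t2), truck_at(t1,gate), truck_at(t2,gate)}

== RESULT ==
["in(p4,t2)", "truck_at(t1,gate)", "truck_at(t2,gate)"]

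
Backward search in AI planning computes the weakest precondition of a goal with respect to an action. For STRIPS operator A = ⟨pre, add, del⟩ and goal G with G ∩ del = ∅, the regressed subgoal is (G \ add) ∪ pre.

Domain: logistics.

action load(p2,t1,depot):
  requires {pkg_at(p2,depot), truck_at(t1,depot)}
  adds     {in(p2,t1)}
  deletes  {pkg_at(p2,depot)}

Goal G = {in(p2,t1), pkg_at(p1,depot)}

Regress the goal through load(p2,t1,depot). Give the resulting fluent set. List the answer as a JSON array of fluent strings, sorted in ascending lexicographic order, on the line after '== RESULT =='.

Compute (G \ add) ∪ pre:
  G ∩ del = {}  (empty — regression defined)
  G \ add = {in(p2,t1), pkg_at(p1,depot)} \ {in(p2,t1)} = {pkg_at(p1,depot)}
  ∪ pre   = {pkg_at(p1,depot)} ∪ {pkg_at(p2,depot), truck_at(t1,depot)}
          = {pkg_at(p1,depot), pkg_at(p2,depot), truck_at(t1,depot)}

== RESULT ==
["pkg_at(p1,depot)", "pkg_at(p2,depot)", "truck_at(t1,depot)"]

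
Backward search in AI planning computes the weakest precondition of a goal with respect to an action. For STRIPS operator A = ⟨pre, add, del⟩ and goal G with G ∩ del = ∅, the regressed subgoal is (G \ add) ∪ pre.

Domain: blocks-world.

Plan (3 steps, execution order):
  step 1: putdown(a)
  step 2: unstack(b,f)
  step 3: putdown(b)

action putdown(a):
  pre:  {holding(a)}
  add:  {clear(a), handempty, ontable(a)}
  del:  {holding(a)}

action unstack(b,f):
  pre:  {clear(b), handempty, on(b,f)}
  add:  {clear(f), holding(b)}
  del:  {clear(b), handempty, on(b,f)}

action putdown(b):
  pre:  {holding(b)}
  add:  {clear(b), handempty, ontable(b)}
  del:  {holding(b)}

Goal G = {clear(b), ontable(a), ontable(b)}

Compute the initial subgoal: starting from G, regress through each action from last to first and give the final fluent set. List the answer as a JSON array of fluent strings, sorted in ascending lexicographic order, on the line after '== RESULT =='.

Regress step by step:
  through step 3 (putdown(b)): drop {clear(b), ontable(b)}, keep {ontable(a)}, require {holding(b)}
    → {holding(b), ontable(a)}
  through step 2 (unstack(b,f)): drop {holding(b)}, keep {ontable(a)}, require {clear(b), handempty, on(b,f)}
    → {clear(b), handempty, on(b,f), ontable(a)}
  through step 1 (putdown(a)): drop {handempty, ontable(a)}, keep {clear(b), on(b,f)}, require {holding(a)}
    → {clear(b), holding(a), on(b,f)}

== RESULT ==
["clear(b)", "holding(a)", "on(b,f)"]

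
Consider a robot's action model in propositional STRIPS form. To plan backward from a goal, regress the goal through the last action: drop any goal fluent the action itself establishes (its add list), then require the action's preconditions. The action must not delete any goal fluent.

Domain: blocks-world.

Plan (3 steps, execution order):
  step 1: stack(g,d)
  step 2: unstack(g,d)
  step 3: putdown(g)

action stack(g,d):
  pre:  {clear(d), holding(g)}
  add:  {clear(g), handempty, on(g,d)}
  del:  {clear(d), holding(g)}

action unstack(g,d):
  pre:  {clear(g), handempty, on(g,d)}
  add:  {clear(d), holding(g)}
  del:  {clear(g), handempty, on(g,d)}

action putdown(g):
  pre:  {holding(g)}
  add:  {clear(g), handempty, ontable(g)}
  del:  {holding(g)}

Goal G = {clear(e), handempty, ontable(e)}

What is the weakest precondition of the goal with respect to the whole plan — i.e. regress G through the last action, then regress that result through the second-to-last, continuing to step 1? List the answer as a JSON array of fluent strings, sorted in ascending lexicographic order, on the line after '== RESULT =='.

Work backward from the goal:
  through step 3 (putdown(g)): drop {handempty}, keep {clear(e), ontable(e)}, require {holding(g)}
    → {clear(e), holding(g), ontable(e)}
  through step 2 (unstack(g,d)): drop {holding(g)}, keep {clear(e), ontable(e)}, require {clear(g), handempty, on(g,d)}
    → {clear(e), clear(g), handempty, on(g,d), ontable(e)}
  through step 1 (stack(g,d)): drop {clear(g), handempty, on(g,d)}, keep {clear(e), ontable(e)}, require {clear(d), holding(g)}
    → {clear(d), clear(e), holding(g), ontable(e)}

== RESULT ==
["clear(d)", "clear(e)", "holding(g)", "ontable(e)"]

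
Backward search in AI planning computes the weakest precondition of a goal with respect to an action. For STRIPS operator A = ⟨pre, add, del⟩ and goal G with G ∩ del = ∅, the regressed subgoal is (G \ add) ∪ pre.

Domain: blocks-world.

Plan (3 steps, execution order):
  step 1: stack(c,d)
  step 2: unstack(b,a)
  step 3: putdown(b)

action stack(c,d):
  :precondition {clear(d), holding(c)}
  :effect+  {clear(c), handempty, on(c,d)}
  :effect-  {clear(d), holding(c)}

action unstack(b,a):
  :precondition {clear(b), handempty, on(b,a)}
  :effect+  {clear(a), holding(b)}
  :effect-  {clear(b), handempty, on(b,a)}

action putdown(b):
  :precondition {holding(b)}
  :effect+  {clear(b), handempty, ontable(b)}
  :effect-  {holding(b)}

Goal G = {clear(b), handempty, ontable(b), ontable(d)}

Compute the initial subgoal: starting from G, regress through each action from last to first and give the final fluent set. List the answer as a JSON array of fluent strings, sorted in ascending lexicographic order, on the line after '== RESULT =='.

Regress step by step:
  through step 3 (putdown(b)): drop {clear(b), handempty, ontable(b)}, keep {ontable(d)}, require {holding(b)}
    → {holding(b), ontable(d)}
  through step 2 (unstack(b,a)): drop {holding(b)}, keep {ontable(d)}, require {clear(b), handempty, on(b,a)}
    → {clear(b), handempty, on(b,a), ontable(d)}
  through step 1 (stack(c,d)): drop {handempty}, keep {clear(b), on(b,a), ontable(d)}, require {clear(d), holding(c)}
    → {clear(b), clear(d), holding(c), on(b,a), ontable(d)}

== RESULT ==
["clear(b)", "clear(d)", "holding(c)", "on(b,a)", "ontable(d)"]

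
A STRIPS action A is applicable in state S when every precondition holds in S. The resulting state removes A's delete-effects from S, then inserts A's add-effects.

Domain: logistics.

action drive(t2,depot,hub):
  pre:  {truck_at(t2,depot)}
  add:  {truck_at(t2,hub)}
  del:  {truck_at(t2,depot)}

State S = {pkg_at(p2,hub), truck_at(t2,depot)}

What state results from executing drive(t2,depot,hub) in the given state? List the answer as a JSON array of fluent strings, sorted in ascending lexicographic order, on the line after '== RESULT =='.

Progress:
  pre ⊆ S: {truck_at(t2,depot)} ⊆ S  — applicable
  S \ del = {pkg_at(p2,hub)}
  ∪ add   = {pkg_at(p2,hub), truck_at(t2,hub)}

== RESULT ==
["pkg_at(p2,hub)", "truck_at(t2,hub)"]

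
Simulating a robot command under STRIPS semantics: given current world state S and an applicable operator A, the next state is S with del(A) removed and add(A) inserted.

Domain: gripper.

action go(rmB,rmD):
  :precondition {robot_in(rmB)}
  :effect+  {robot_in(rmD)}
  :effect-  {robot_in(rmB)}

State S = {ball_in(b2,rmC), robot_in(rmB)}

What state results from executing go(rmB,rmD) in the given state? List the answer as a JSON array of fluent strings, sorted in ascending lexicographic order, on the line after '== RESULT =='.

Progress:
  pre ⊆ S: {robot_in(rmB)} ⊆ S  — applicable
  S \ del = {ball_in(b2,rmC)}
  ∪ add   = {ball_in(b2,rmC), robot_in(rmD)}

== RESULT ==
["ball_in(b2,rmC)", "robot_in(rmD)"]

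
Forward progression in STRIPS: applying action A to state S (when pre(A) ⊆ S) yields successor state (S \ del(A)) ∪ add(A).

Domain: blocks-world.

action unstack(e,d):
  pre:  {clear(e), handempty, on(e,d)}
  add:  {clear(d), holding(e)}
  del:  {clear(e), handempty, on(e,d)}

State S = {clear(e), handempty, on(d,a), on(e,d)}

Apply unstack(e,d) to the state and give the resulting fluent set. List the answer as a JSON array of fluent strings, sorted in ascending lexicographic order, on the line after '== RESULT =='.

Compute (S \ del) ∪ add:
  pre ⊆ S: {clear(e), handempty, on(e,d)} ⊆ S  — applicable
  S \ del = {on(d,a)}
  ∪ add   = {clear(d), holding(e), on(d,a)}

== RESULT ==
["clear(d)", "holding(e)", "on(d,a)"]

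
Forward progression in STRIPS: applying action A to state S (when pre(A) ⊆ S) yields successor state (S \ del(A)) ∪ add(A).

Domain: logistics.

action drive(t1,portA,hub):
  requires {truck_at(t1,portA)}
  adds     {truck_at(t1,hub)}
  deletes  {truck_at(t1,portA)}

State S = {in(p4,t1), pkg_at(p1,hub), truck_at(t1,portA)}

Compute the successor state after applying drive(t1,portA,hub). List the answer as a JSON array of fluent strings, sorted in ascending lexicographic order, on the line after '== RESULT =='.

Progress:
  pre ⊆ S: {truck_at(t1,portA)} ⊆ S  — applicable
  S \ del = {in(p4,t1), pkg_at(p1,hub)}
  ∪ add   = {in(p4,t1), pkg_at(p1,hub), truck_at(t1,hub)}

== RESULT ==
["in(p4,t1)", "pkg_at(p1,hub)", "truck_at(t1,hub)"]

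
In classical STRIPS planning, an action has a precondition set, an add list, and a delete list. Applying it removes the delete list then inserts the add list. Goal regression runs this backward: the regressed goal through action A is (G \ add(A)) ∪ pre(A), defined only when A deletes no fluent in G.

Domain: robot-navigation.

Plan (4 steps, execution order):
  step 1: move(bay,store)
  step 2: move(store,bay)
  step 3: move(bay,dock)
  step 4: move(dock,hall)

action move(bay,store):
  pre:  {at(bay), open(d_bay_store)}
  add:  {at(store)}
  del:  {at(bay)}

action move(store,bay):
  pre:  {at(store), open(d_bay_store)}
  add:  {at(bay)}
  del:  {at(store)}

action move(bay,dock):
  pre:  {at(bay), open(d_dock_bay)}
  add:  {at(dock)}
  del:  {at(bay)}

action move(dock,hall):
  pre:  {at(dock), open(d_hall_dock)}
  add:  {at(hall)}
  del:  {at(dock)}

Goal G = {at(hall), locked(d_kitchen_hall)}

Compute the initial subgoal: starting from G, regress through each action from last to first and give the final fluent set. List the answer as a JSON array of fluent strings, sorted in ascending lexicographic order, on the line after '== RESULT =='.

Regress step by step:
  through step 4 (move(dock,hall)): drop {at(hall)}, keep {locked(d_kitchen_hall)}, require {at(dock), open(d_hall_dock)}
    → {at(dock), locked(d_kitchen_hall), open(d_hall_dock)}
  through step 3 (move(bay,dock)): drop {at(dock)}, keep {locked(d_kitchen_hall), open(d_hall_dock)}, require {at(bay), open(d_dock_bay)}
    → {at(bay), locked(d_kitchen_hall), open(d_dock_bay), open(d_hall_dock)}
  through step 2 (move(store,bay)): drop {at(bay)}, keep {locked(d_kitchen_hall), open(d_dock_bay), open(d_hall_dock)}, require {at(store), open(d_bay_store)}
    → {at(store), locked(d_kitchen_hall), open(d_bay_store), open(d_dock_bay), open(d_hall_dock)}
  through step 1 (move(bay,store)): drop {at(store)}, keep {locked(d_kitchen_hall), open(d_bay_store), open(d_dock_bay), open(d_hall_dock)}, require {at(bay), open(d_bay_store)}
    → {at(bay), locked(d_kitchen_hall), open(d_bay_store), open(d_dock_bay), open(d_hall_dock)}

== RESULT ==
["at(bay)", "locked(d_kitchen_hall)", "open(d_bay_store)", "open(d_dock_bay)", "open(d_hall_dock)"]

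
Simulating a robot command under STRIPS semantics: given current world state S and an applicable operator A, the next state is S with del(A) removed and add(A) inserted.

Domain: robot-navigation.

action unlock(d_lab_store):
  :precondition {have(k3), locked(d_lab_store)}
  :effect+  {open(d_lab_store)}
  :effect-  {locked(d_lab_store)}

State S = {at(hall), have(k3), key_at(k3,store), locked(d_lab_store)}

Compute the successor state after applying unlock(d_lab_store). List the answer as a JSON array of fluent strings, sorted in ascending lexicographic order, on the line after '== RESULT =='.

Compute (S \ del) ∪ add:
  pre ⊆ S: {have(k3), locked(d_lab_store)} ⊆ S  — applicable
  S \ del = {at(hall), have(k3), key_at(k3,store)}
  ∪ add   = {at(hall), have(k3), key_at(k3,store), open(d_lab_store)}

== RESULT ==
["at(hall)", "have(k3)", "key_at(k3,store)", "open(d_lab_store)"]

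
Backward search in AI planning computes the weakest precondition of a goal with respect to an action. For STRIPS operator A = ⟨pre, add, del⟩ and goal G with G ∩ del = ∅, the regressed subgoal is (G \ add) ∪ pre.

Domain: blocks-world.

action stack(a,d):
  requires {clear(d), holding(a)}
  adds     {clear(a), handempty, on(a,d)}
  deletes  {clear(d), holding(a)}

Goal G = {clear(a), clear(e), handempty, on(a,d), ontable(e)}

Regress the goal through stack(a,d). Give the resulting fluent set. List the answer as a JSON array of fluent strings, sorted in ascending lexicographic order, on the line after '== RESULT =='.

Regress:
  G ∩ del = {}  (empty — regression defined)
  G \ add = {clear(a), clear(e), handempty, on(a,d), ontable(e)} \ {clear(a), handempty, on(a,d)} = {clear(e), ontable(e)}
  ∪ pre   = {clear(e), ontable(e)} ∪ {clear(d), holding(a)}
          = {clear(d), clear(e), holding(a), ontable(e)}

== RESULT ==
["clear(d)", "clear(e)", "holding(a)", "ontable(e)"]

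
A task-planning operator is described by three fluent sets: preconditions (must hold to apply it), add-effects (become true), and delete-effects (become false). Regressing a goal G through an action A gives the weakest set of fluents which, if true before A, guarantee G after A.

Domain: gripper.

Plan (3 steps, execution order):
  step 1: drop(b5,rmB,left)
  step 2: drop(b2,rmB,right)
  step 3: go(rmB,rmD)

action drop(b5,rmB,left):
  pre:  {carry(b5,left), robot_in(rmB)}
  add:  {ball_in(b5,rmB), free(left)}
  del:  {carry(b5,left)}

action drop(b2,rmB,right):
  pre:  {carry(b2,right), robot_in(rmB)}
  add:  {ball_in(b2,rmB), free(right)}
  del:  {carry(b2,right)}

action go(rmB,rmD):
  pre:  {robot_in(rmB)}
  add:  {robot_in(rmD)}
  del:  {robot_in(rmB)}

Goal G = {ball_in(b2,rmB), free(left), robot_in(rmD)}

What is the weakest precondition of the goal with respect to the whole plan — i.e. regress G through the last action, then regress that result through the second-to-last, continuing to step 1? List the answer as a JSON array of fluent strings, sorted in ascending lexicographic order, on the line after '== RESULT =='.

Work backward from the goal:
  through step 3 (go(rmB,rmD)): drop {robot_in(rmD)}, keep {ball_in(b2,rmB), free(left)}, require {robot_in(rmB)}
    → {ball_in(b2,rmB), free(left), robot_in(rmB)}
  through step 2 (drop(b2,rmB,right)): drop {ball_in(b2,rmB)}, keep {free(left), robot_in(rmB)}, require {carry(b2,right), robot_in(rmB)}
    → {carry(b2,right), free(left), robot_in(rmB)}
  through step 1 (drop(b5,rmB,left)): drop {free(left)}, keep {carry(b2,right), robot_in(rmB)}, require {carry(b5,left), robot_in(rmB)}
    → {carry(b2,right), carry(b5,left), robot_in(rmB)}

== RESULT ==
["carry(b2,right)", "carry(b5,left)", "robot_in(rmB)"]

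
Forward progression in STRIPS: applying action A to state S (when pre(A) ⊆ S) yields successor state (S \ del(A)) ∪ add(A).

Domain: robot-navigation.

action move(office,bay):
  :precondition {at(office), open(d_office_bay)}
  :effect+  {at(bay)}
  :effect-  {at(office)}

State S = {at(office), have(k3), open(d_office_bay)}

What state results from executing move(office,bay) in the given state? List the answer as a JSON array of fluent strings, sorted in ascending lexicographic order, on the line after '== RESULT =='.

Compute (S \ del) ∪ add:
  pre ⊆ S: {at(office), open(d_office_bay)} ⊆ S  — applicable
  S \ del = {have(k3), open(d_office_bay)}
  ∪ add   = {at(bay), have(k3), open(d_office_bay)}

== RESULT ==
["at(bay)", "have(k3)", "open(d_office_bay)"]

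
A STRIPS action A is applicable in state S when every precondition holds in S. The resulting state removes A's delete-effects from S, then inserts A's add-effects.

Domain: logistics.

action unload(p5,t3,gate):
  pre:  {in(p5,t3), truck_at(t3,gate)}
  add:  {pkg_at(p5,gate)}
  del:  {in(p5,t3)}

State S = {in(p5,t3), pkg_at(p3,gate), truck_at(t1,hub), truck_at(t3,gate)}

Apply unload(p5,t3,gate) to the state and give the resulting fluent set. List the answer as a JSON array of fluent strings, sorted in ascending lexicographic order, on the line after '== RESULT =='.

Progress:
  pre ⊆ S: {in(p5,t3), truck_at(t3,gate)} ⊆ S  — applicable
  S \ del = {pkg_at(p3,gate), truck_at(t1,hub), truck_at(t3,gate)}
  ∪ add   = {pkg_at(p3,gate), pkg_at(p5,gate), truck_at(t1,hub), truck_at(t3,gate)}

== RESULT ==
["pkg_at(p3,gate)", "pkg_at(p5,gate)", "truck_at(t1,hub)", "truck_at(t3,gate)"]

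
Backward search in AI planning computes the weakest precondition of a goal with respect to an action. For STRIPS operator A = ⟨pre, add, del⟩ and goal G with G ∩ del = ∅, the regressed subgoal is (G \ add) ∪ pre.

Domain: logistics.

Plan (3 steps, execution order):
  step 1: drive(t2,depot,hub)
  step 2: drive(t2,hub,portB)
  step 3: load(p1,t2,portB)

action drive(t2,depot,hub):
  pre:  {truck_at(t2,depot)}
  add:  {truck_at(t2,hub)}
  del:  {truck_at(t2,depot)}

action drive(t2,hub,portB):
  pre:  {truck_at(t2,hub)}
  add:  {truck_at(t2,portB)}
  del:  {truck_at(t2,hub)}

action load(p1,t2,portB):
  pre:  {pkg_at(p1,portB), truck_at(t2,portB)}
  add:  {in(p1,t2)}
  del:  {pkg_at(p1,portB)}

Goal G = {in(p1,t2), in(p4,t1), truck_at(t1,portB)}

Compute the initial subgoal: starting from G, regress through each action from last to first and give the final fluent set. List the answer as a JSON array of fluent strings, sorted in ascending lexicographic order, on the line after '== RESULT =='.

Regress step by step:
  through step 3 (load(p1,t2,portB)): drop {in(p1,t2)}, keep {in(p4,t1), truck_at(t1,portB)}, require {pkg_at(p1,portB), truck_at(t2,portB)}
    → {in(p4,t1), pkg_at(p1,portB), truck_at(t1,portB), truck_at(t2,portB)}
  through step 2 (drive(t2,hub,portB)): drop {truck_at(t2,portB)}, keep {in(p4,t1), pkg_at(p1,portB), truck_at(t1,portB)}, require {truck_at(t2,hub)}
    → {in(p4,t1), pkg_at(p1,portB), truck_at(t1,portB), truck_at(t2,hub)}
  through step 1 (drive(t2,depot,hub)): drop {truck_at(t2,hub)}, keep {in(p4,t1), pkg_at(p1,portB), truck_at(t1,portB)}, require {truck_at(t2,depot)}
    → {in(p4,t1), pkg_at(p1,portB), truck_at(t1,portB), truck_at(t2,depot)}

== RESULT ==
["in(p4,t1)", "pkg_at(p1,portB)", "truck_at(t1,portB)", "truck_at(t2,depot)"]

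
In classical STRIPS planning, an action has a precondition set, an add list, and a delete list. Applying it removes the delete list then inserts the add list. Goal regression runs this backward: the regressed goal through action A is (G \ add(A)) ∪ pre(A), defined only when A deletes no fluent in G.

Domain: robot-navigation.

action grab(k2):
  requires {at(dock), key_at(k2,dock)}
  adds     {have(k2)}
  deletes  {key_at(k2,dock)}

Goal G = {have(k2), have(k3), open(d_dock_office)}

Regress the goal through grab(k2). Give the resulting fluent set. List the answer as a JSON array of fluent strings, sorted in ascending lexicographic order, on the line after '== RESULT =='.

Compute (G \ add) ∪ pre:
  G ∩ del = {}  (empty — regression defined)
  G \ add = {have(k2), have(k3), open(d_dock_office)} \ {have(k2)} = {have(k3), open(d_dock_office)}
  ∪ pre   = {have(k3), open(d_dock_office)} ∪ {at(dock), key_at(k2,dock)}
          = {at(dock), have(k3), key_at(k2,dock), open(d_dock_office)}

== RESULT ==
["at(dock)", "have(k3)", "key_at(k2,dock)", "open(d_dock_office)"]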